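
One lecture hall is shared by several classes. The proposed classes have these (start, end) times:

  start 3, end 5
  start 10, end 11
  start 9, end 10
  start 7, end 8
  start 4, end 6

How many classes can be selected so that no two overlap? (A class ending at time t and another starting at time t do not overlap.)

4

Greedy by earliest finish: after sorting by end time, pick each interval compatible with the last pick.
Sorted by end: (3,5)  (4,6)  (7,8)  (9,10)  (10,11)
take (3,5); take (7,8); take (9,10); take (10,11).
Selected 4 classes.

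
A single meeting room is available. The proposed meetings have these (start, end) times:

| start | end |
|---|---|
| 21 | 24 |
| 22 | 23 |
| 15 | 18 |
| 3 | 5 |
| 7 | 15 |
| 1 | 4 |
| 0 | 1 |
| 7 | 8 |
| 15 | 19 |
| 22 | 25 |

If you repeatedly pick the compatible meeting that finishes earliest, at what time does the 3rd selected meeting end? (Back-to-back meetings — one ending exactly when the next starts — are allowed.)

8

Sorted by end: (0,1)  (1,4)  (3,5)  (7,8)  (7,15)  (15,18)  (15,19)  (22,23)  (21,24)  (22,25)
take (0,1); take (1,4); take (7,8); take (15,18); skip (15,19); take (22,23); skip (22,25).
Selected: (0,1) (1,4) (7,8) (15,18) (22,23)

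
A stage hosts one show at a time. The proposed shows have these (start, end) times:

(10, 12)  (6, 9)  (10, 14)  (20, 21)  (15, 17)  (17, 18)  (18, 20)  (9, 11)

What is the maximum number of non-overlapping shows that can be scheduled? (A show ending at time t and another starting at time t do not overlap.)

6

Sorted by end: (6,9)  (9,11)  (10,12)  (10,14)  (15,17)  (17,18)  (18,20)  (20,21)
take (6,9); take (9,11); take (15,17); take (17,18); take (18,20); take (20,21).
Selected 6 shows.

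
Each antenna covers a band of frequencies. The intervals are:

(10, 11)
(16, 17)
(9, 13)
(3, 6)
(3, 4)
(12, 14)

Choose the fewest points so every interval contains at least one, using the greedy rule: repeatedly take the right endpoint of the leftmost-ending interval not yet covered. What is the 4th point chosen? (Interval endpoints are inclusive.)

17

Sort by right endpoint; whenever an interval is uncovered, place a point at its right end.
Sorted: [3,4] [3,6] [10,11] [9,13] [12,14] [16,17]
{[3,4],[3,6]} hit by 4; {[10,11],[9,13]} hit by 11; {[12,14]} hit by 14; {[16,17]} hit by 17.
Points: 4, 11, 14, 17 (4 total).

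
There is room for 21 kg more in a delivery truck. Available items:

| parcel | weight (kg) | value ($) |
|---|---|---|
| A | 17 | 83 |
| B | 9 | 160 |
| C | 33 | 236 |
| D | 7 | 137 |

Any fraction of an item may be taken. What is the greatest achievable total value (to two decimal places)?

332.76

Order: D (137/7=19.57) > B (160/9=17.78) > C (236/33=7.15) > A (83/17=4.88)
Fill: take D (7 @ 137) → take B (9 @ 160) → take 5/33 of C → 35.76; 21/21 used.
Total value = 332.76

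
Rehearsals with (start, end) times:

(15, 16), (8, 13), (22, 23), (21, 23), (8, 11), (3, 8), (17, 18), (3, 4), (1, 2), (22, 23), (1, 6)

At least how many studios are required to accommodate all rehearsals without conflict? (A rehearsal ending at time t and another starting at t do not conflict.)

The answer is the maximum number of intervals overlapping at any instant.
Events (time:±→running): 1:+→1 1:+→2 2:-→1 3:+→2 3:+→3 … peak 3.

3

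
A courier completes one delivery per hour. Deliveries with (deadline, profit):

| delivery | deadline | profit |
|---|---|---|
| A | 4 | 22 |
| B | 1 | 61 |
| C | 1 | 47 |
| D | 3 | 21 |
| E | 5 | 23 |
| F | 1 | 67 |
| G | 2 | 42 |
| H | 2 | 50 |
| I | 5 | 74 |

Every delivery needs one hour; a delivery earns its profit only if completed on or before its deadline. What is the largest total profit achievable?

Take jobs in profit order; each goes to the latest open slot no later than its deadline.
Profit order: I=74 F=67 B=61 H=50 C=47 G=42 E=23 A=22 D=21
Assign: I→slot 5, F→slot 1, B skipped, H→slot 2, C skipped, G skipped, E→slot 4, A→slot 3, D skipped.
Slots: [1:F] [2:H] [3:A] [4:E] [5:I]
Profit = 67 + 50 + 22 + 23 + 74 = 236

236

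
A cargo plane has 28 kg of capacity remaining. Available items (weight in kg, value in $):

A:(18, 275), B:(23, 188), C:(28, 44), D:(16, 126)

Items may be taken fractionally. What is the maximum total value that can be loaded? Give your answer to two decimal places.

356.74

Order: A (275/18=15.28) > B (188/23=8.17) > D (126/16=7.88) > C (44/28=1.57)
Fill: take A (18 @ 275) → take 10/23 of B → 81.74; 28/28 used.
Total value = 356.74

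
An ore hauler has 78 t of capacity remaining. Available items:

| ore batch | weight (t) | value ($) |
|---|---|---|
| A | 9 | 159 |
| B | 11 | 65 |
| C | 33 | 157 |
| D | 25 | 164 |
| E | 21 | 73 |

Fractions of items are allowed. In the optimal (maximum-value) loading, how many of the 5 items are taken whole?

Greedy by value/weight ratio, highest first.
Ratios (sorted): A 17.67, D 6.56, B 5.91, C 4.76, E 3.48
take A (9 @ 159); take D (25 @ 164); take B (11 @ 65); take C (33 @ 157). Capacity used 78/78.
4 item(s) taken whole.

4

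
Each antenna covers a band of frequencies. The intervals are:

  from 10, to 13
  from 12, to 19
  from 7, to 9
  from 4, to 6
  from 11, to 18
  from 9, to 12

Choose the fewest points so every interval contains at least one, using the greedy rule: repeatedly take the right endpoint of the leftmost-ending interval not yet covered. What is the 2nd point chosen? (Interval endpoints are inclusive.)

9

Sort by right endpoint; whenever an interval is uncovered, place a point at its right end.
Sorted: [4,6] [7,9] [9,12] [10,13] [11,18] [12,19]
{[4,6]} hit by 6; {[7,9],[9,12]} hit by 9; {[10,13],[11,18],[12,19]} hit by 13.
Points: 6, 9, 13 (3 total).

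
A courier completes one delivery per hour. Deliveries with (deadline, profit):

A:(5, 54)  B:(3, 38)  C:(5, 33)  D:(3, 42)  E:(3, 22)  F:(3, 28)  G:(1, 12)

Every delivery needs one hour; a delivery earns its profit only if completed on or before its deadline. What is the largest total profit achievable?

Take jobs in profit order; each goes to the latest open slot no later than its deadline.
By profit: A(d5,54), D(d3,42), B(d3,38), C(d5,33), F(d3,28), E(d3,22), G(d1,12)
A→slot 5; D→slot 3; B→slot 2; C→slot 4; F→slot 1; E skipped; G skipped.
Profit = 28 + 38 + 42 + 33 + 54 = 195

195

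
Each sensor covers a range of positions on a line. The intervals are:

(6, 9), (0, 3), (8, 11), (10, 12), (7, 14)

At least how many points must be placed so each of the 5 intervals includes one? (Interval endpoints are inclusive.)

3

Process intervals by earliest right end; each time one isn't hit yet, stab at its right endpoint.
Sorted: [0,3] [6,9] [8,11] [10,12] [7,14]
{[0,3]} hit by 3; {[6,9],[8,11]} hit by 9; {[10,12],[7,14]} hit by 12.
Points: 3, 9, 12 (3 total).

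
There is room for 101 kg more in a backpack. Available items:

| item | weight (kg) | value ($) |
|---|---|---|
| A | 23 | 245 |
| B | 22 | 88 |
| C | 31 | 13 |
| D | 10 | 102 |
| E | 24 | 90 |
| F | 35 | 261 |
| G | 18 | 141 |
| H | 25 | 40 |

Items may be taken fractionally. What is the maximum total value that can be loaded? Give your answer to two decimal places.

809.00

Greedy by value/weight ratio, highest first.
Ratios (sorted): A 10.65, D 10.20, G 7.83, F 7.46, B 4.00, E 3.75, H 1.60, C 0.42
take A (23 @ 245); take D (10 @ 102); take G (18 @ 141); take F (35 @ 261); take 15/22 of B → 60.00. Capacity used 101/101.
Total value = 809.00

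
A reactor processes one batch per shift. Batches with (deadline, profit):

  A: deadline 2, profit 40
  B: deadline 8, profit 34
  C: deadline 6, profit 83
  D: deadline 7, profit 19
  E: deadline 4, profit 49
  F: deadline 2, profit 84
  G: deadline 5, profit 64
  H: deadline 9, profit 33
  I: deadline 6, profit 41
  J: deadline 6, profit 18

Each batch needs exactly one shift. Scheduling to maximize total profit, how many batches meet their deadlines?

9

Profit order: F=84 C=83 G=64 E=49 I=41 A=40 B=34 H=33 D=19 J=18
Assign: F→slot 2, C→slot 6, G→slot 5, E→slot 4, I→slot 3, A→slot 1, B→slot 8, H→slot 9, D→slot 7, J skipped.
Slots: [1:A] [2:F] [3:I] [4:E] [5:G] [6:C] [7:D] [8:B] [9:H]
9 of 10 scheduled.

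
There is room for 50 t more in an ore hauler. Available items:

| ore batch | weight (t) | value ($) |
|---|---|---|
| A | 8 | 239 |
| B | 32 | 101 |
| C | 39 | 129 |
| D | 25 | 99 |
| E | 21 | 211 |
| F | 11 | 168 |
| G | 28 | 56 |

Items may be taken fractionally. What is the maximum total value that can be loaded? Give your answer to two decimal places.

Order: A (239/8=29.88) > F (168/11=15.27) > E (211/21=10.05) > D (99/25=3.96) > C (129/39=3.31) > B (101/32=3.16) > G (56/28=2.00)
Fill: take A (8 @ 239) → take F (11 @ 168) → take E (21 @ 211) → take 10/25 of D → 39.60; 50/50 used.
Total value = 657.60

657.60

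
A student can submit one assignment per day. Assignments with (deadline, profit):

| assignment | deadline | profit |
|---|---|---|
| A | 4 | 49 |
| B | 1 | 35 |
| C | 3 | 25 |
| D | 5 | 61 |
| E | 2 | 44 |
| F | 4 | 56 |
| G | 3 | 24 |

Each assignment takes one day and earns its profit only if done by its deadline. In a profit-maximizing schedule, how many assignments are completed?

By profit: D(d5,61), F(d4,56), A(d4,49), E(d2,44), B(d1,35), C(d3,25), G(d3,24)
D→slot 5; F→slot 4; A→slot 3; E→slot 2; B→slot 1; C skipped; G skipped.
5 of 7 scheduled.

5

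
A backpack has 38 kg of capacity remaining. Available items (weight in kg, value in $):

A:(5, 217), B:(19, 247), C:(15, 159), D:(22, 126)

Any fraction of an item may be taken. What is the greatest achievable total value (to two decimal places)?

Order: A (217/5=43.40) > B (247/19=13.00) > C (159/15=10.60) > D (126/22=5.73)
Fill: take A (5 @ 217) → take B (19 @ 247) → take 14/15 of C → 148.40; 38/38 used.
Total value = 612.40

612.40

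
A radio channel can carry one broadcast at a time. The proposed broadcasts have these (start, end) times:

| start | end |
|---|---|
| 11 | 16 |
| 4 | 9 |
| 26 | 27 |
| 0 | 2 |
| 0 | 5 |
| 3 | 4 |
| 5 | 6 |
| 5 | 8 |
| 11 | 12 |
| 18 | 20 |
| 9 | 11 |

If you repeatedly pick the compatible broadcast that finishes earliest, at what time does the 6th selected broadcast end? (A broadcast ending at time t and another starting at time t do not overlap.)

20

By end time: (0,2), (3,4), (0,5), (5,6), (5,8), (4,9), (9,11), (11,12), (11,16), (18,20), (26,27).
Pick (0,2); next start ≥ 2 → (3,4); next start ≥ 4 → (5,6); next start ≥ 6 → (9,11); next start ≥ 11 → (11,12); next start ≥ 12 → (18,20); next start ≥ 20 → (26,27).
Selected: (0,2) (3,4) (5,6) (9,11) (11,12) (18,20) (26,27)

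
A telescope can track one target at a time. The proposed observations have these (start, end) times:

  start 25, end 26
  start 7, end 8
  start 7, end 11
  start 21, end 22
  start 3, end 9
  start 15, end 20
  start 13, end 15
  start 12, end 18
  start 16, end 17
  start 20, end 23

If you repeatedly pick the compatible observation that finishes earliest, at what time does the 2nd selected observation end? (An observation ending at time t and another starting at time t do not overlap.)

Greedy by earliest finish: after sorting by end time, pick each interval compatible with the last pick.
Sorted by end: (7,8)  (3,9)  (7,11)  (13,15)  (16,17)  (12,18)  (15,20)  (21,22)  (20,23)  (25,26)
take (7,8); skip (3,9); take (13,15); take (16,17); skip (12,18); skip (15,20); take (21,22); skip (20,23); take (25,26).
Selected: (7,8) (13,15) (16,17) (21,22) (25,26)

15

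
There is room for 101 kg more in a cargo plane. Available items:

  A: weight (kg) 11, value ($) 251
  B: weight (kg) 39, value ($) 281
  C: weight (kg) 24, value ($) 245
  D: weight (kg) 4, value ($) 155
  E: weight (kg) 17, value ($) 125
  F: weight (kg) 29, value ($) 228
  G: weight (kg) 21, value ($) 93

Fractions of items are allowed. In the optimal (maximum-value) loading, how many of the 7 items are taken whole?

5

Greedy by value/weight ratio, highest first.
Ratios (sorted): D 38.75, A 22.82, C 10.21, F 7.86, E 7.35, B 7.21, G 4.43
take D (4 @ 155); take A (11 @ 251); take C (24 @ 245); take F (29 @ 228); take E (17 @ 125); take 16/39 of B → 115.28. Capacity used 101/101.
5 item(s) taken whole; one partial (take 16/39 of B).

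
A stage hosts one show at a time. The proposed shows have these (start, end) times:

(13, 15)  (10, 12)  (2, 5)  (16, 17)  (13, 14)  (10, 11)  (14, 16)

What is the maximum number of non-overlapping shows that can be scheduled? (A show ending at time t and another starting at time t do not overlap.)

5

By end time: (2,5), (10,11), (10,12), (13,14), (13,15), (14,16), (16,17).
Pick (2,5); next start ≥ 5 → (10,11); next start ≥ 11 → (13,14); next start ≥ 14 → (14,16); next start ≥ 16 → (16,17).
Selected 5 shows.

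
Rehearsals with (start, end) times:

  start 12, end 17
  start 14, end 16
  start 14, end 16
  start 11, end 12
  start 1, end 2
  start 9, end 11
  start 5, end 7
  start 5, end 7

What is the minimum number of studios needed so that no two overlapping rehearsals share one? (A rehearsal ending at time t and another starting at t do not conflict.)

Events (time:±→running): 1:+→1 2:-→0 5:+→1 5:+→2 7:-→1 7:-→0 9:+→1 11:-→0 11:+→1 12:-→0 12:+→1 14:+→2 14:+→3 … peak 3.

3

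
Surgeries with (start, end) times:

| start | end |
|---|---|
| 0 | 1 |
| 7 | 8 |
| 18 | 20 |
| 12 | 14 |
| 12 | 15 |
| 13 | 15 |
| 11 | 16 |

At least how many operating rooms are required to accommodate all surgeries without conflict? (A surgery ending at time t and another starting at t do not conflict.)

4

The answer is the maximum number of intervals overlapping at any instant.
starts: [0, 7, 11, 12, 12, 13, 18]
ends:   [1, 8, 14, 15, 15, 16, 20]
s0→1 e1→0 s7→1 e8→0 s11→1 s12→2 s12→3 s13→4  — peak 4.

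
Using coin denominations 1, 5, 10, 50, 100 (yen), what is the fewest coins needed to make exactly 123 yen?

6

123 = 1×100 + 2×10 + 3×1
Total coins = 1 + 2 + 3 = 6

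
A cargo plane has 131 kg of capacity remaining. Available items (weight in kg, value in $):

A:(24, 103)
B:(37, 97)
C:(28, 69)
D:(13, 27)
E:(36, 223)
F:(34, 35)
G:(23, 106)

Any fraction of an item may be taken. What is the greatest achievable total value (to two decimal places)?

556.11

Sort by value per unit weight and fill in that order.
Ratios (sorted): E 6.19, G 4.61, A 4.29, B 2.62, C 2.46, D 2.08, F 1.03
take E (36 @ 223); take G (23 @ 106); take A (24 @ 103); take B (37 @ 97); take 11/28 of C → 27.11. Capacity used 131/131.
Total value = 556.11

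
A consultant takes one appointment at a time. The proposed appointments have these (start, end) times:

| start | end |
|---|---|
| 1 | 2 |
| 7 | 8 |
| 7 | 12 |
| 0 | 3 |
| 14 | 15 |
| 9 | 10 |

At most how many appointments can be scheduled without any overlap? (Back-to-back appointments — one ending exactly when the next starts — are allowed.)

4

Sort by end time and greedily take each interval whose start is ≥ the last chosen end.
By end time: (1,2), (0,3), (7,8), (9,10), (7,12), (14,15).
Pick (1,2); next start ≥ 2 → (7,8); next start ≥ 8 → (9,10); next start ≥ 10 → (14,15).
Selected 4 appointments.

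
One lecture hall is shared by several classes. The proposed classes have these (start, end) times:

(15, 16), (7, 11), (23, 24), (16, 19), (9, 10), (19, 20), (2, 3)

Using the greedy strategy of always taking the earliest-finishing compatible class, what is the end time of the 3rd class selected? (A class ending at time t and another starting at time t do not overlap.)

Greedy by earliest finish: after sorting by end time, pick each interval compatible with the last pick.
By end time: (2,3), (9,10), (7,11), (15,16), (16,19), (19,20), (23,24).
Pick (2,3); next start ≥ 3 → (9,10); next start ≥ 10 → (15,16); next start ≥ 16 → (16,19); next start ≥ 19 → (19,20); next start ≥ 20 → (23,24).
Selected: (2,3) (9,10) (15,16) (16,19) (19,20) (23,24)

16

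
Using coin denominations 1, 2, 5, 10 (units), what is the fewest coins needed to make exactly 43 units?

6

43 − 4×10→3 − 1×2→1 − 1×1→0
Total coins = 4 + 1 + 1 = 6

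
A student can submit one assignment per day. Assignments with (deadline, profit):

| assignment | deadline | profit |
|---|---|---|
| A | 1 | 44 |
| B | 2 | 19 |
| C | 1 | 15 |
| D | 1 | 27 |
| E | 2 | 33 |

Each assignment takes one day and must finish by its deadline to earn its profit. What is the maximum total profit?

Take jobs in profit order; each goes to the latest open slot no later than its deadline.
Profit order: A=44 E=33 D=27 B=19 C=15
Assign: A→slot 1, E→slot 2, D skipped, B skipped, C skipped.
Slots: [1:A] [2:E]
Profit = 44 + 33 = 77

77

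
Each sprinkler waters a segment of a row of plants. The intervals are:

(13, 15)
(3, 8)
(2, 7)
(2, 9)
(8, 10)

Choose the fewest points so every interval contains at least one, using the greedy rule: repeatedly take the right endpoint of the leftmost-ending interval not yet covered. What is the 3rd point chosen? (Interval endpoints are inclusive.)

15

By right end: [2,7]  [3,8]  [2,9]  [8,10]  [13,15]
[2,7] uncovered → point at 7; [8,10] uncovered → point at 10; [13,15] uncovered → point at 15.
Points: 7, 10, 15 (3 total).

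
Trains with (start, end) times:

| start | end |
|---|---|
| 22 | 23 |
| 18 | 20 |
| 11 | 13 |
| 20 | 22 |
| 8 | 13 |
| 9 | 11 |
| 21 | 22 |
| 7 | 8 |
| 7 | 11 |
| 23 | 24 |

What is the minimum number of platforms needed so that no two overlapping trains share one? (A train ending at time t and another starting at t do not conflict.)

3

The answer is the maximum number of intervals overlapping at any instant.
starts: [7, 7, 8, 9, 11, 18, 20, 21, 22, 23]
ends:   [8, 11, 11, 13, 13, 20, 22, 22, 23, 24]
s7→1 s7→2 e8→1 s8→2 s9→3  — peak 3.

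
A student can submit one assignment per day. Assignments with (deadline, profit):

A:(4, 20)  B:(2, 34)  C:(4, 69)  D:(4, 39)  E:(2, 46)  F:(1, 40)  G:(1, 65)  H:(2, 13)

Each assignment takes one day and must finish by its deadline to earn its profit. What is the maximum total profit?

219

By profit: C(d4,69), G(d1,65), E(d2,46), F(d1,40), D(d4,39), B(d2,34), A(d4,20), H(d2,13)
C→slot 4; G→slot 1; E→slot 2; F skipped; D→slot 3; B skipped; A skipped; H skipped.
Profit = 65 + 46 + 39 + 69 = 219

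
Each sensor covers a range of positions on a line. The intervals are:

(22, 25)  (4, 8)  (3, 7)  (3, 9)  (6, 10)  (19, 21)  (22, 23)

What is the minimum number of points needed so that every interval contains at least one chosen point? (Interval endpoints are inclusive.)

By right end: [3,7]  [4,8]  [3,9]  [6,10]  [19,21]  [22,23]  [22,25]
[3,7] uncovered → point at 7; [19,21] uncovered → point at 21; [22,23] uncovered → point at 23.
Points: 7, 21, 23 (3 total).

3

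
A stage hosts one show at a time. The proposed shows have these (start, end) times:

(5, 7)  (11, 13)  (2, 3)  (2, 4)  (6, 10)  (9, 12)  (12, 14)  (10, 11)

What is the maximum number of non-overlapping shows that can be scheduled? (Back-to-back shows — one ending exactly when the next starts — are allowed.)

4

By end time: (2,3), (2,4), (5,7), (6,10), (10,11), (9,12), (11,13), (12,14).
Pick (2,3); next start ≥ 3 → (5,7); next start ≥ 7 → (10,11); next start ≥ 11 → (11,13).
Selected 4 shows.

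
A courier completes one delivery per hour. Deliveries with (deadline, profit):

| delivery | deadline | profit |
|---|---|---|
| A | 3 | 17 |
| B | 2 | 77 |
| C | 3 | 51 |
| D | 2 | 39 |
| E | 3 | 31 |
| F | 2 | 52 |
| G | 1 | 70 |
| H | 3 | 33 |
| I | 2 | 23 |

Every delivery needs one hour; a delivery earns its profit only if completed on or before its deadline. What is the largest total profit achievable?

198

By profit: B(d2,77), G(d1,70), F(d2,52), C(d3,51), D(d2,39), H(d3,33), E(d3,31), I(d2,23), A(d3,17)
B→slot 2; G→slot 1; F skipped; C→slot 3; D skipped; H skipped; E skipped; I skipped; A skipped.
Profit = 70 + 77 + 51 = 198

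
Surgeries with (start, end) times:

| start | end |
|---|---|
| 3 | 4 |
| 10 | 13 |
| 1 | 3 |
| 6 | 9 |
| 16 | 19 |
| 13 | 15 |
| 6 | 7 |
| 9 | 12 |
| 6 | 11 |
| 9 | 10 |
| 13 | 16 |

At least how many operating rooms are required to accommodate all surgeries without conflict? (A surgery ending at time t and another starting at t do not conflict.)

3

Events (time:±→running): 1:+→1 3:-→0 3:+→1 4:-→0 6:+→1 6:+→2 6:+→3 … peak 3.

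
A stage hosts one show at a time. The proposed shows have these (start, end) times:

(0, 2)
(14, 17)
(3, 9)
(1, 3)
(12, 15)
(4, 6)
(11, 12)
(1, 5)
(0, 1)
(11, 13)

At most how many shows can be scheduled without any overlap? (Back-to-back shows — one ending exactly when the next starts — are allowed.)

Order by finish time; keep every interval that doesn't clash with the previous kept one.
By end time: (0,1), (0,2), (1,3), (1,5), (4,6), (3,9), (11,12), (11,13), (12,15), (14,17).
Pick (0,1); next start ≥ 1 → (1,3); next start ≥ 3 → (4,6); next start ≥ 6 → (11,12); next start ≥ 12 → (12,15).
Selected 5 shows.

5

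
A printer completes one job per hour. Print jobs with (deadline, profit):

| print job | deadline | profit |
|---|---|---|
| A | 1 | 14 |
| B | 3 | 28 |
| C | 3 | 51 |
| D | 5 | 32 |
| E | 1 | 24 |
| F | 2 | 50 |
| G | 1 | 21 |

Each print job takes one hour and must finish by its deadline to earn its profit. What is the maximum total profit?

161

Sort by profit descending; place each in the latest free slot ≤ its deadline.
By profit: C(d3,51), F(d2,50), D(d5,32), B(d3,28), E(d1,24), G(d1,21), A(d1,14)
C→slot 3; F→slot 2; D→slot 5; B→slot 1; E skipped; G skipped; A skipped.
Profit = 28 + 50 + 51 + 32 = 161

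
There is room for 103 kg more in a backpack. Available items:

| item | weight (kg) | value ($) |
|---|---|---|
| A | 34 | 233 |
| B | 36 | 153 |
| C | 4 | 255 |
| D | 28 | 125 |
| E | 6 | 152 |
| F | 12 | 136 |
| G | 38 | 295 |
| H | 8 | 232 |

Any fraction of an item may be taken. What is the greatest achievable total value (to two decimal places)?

1307.46

Ratios (sorted): C 63.75, H 29.00, E 25.33, F 11.33, G 7.76, A 6.85, D 4.46, B 4.25
take C (4 @ 255); take H (8 @ 232); take E (6 @ 152); take F (12 @ 136); take G (38 @ 295); take A (34 @ 233); take 1/28 of D → 4.46. Capacity used 103/103.
Total value = 1307.46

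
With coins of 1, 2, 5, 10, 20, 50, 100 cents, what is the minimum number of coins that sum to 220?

3

220 − 2×100→20 − 1×20→0
Total coins = 2 + 1 = 3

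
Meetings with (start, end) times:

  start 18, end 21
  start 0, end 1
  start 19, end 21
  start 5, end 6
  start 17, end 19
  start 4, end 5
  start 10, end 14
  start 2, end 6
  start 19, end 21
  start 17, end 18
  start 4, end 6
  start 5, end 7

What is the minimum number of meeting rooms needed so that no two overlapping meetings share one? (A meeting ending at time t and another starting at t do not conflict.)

4

Count concurrent intervals with a sweep; the peak is the room count.
starts: [0, 2, 4, 4, 5, 5, 10, 17, 17, 18, 19, 19]
ends:   [1, 5, 6, 6, 6, 7, 14, 18, 19, 21, 21, 21]
s0→1 e1→0 s2→1 s4→2 s4→3 e5→2 s5→3 s5→4  — peak 4.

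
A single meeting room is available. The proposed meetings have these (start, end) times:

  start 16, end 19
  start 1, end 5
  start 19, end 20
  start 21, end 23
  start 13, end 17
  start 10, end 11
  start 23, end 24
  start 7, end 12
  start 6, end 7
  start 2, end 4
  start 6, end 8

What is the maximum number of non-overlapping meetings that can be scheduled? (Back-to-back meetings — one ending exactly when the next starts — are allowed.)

7

Sort by end time and greedily take each interval whose start is ≥ the last chosen end.
Sorted by end: (2,4)  (1,5)  (6,7)  (6,8)  (10,11)  (7,12)  (13,17)  (16,19)  (19,20)  (21,23)  (23,24)
take (2,4); skip (1,5); take (6,7); take (10,11); skip (7,12); take (13,17); skip (16,19); take (19,20); take (21,23); take (23,24).
Selected 7 meetings.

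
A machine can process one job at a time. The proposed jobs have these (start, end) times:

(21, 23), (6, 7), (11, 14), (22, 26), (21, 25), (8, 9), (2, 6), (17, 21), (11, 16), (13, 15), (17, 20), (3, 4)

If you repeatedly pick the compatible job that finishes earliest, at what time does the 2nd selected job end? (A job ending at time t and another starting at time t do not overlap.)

7

By end time: (3,4), (2,6), (6,7), (8,9), (11,14), (13,15), (11,16), (17,20), (17,21), (21,23), (21,25), (22,26).
Pick (3,4); next start ≥ 4 → (6,7); next start ≥ 7 → (8,9); next start ≥ 9 → (11,14); next start ≥ 14 → (17,20); next start ≥ 20 → (21,23).
Selected: (3,4) (6,7) (8,9) (11,14) (17,20) (21,23)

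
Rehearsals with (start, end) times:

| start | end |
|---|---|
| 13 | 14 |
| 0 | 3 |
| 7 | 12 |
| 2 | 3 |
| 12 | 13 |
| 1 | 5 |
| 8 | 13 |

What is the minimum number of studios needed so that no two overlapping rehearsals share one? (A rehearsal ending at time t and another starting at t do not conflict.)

3

starts: [0, 1, 2, 7, 8, 12, 13]
ends:   [3, 3, 5, 12, 13, 13, 14]
s0→1 s1→2 s2→3  — peak 3.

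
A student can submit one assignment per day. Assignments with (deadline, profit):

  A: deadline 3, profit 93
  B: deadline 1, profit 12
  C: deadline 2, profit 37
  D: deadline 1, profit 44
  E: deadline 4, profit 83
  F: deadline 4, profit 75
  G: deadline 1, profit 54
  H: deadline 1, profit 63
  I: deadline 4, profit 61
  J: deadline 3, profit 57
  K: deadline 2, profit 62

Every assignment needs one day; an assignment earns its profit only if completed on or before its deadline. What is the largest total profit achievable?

314

Sort by profit descending; place each in the latest free slot ≤ its deadline.
Profit order: A=93 E=83 F=75 H=63 K=62 I=61 J=57 G=54 D=44 C=37 B=12
Assign: A→slot 3, E→slot 4, F→slot 2, H→slot 1, K skipped, I skipped, J skipped, G skipped, D skipped, C skipped, B skipped.
Slots: [1:H] [2:F] [3:A] [4:E]
Profit = 63 + 75 + 93 + 83 = 314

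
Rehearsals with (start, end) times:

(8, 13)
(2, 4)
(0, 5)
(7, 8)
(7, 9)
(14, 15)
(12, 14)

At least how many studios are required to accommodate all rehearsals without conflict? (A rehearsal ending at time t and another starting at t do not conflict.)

2

The answer is the maximum number of intervals overlapping at any instant.
Events (time:±→running): 0:+→1 2:+→2 … peak 2.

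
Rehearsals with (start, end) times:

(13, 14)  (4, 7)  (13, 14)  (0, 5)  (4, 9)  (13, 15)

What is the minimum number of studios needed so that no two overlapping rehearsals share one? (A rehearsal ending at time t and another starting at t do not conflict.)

Count concurrent intervals with a sweep; the peak is the room count.
Events (time:±→running): 0:+→1 4:+→2 4:+→3 … peak 3.

3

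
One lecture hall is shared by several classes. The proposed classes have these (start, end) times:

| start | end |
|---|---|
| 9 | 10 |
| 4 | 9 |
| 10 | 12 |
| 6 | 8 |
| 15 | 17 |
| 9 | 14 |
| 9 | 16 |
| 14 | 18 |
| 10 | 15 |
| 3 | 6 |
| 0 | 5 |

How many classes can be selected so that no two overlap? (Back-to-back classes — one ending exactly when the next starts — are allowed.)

Order by finish time; keep every interval that doesn't clash with the previous kept one.
Sorted by end: (0,5)  (3,6)  (6,8)  (4,9)  (9,10)  (10,12)  (9,14)  (10,15)  (9,16)  (15,17)  (14,18)
take (0,5); take (6,8); take (9,10); take (10,12); take (15,17).
Selected 5 classes.

5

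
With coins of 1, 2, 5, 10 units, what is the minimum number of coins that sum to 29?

Use the largest denomination that fits, subtract, and repeat.
29 − 2×10→9 − 1×5→4 − 2×2→0
Total coins = 2 + 1 + 2 = 5

5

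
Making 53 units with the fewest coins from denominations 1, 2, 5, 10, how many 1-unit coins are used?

Use the largest denomination that fits, subtract, and repeat.
53 = 5×10 + 1×2 + 1×1
Count of 1: 1

1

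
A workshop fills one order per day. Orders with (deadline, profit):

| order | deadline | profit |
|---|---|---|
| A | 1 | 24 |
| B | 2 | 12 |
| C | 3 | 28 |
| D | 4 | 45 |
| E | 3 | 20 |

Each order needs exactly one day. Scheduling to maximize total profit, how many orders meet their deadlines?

Sort by profit descending; place each in the latest free slot ≤ its deadline.
Profit order: D=45 C=28 A=24 E=20 B=12
Assign: D→slot 4, C→slot 3, A→slot 1, E→slot 2, B skipped.
Slots: [1:A] [2:E] [3:C] [4:D]
4 of 5 scheduled.

4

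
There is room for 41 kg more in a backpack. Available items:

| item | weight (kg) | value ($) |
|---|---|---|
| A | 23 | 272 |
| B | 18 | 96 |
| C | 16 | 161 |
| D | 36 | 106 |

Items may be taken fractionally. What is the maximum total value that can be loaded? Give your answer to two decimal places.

443.67

Greedy by value/weight ratio, highest first.
Order: A (272/23=11.83) > C (161/16=10.06) > B (96/18=5.33) > D (106/36=2.94)
Fill: take A (23 @ 272) → take C (16 @ 161) → take 2/18 of B → 10.67; 41/41 used.
Total value = 443.67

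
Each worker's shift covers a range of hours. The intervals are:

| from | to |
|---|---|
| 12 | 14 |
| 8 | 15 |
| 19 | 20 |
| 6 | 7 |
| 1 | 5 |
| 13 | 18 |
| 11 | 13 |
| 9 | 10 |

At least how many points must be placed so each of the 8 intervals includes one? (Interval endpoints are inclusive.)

5

Sorted: [1,5] [6,7] [9,10] [11,13] [12,14] [8,15] [13,18] [19,20]
{[1,5]} hit by 5; {[6,7]} hit by 7; {[9,10]} hit by 10; {[11,13],[12,14],[8,15],[13,18]} hit by 13; {[19,20]} hit by 20.
Points: 5, 7, 10, 13, 20 (5 total).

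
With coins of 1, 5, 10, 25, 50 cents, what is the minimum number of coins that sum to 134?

134 = 2×50 + 1×25 + 1×5 + 4×1
Total coins = 2 + 1 + 1 + 4 = 8

8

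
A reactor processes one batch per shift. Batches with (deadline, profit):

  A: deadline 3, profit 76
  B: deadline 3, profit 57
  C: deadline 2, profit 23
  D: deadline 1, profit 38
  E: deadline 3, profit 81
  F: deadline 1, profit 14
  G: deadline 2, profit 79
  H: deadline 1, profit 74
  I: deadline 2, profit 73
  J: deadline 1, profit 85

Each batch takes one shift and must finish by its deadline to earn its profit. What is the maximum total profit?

245

Sort by profit descending; place each in the latest free slot ≤ its deadline.
By profit: J(d1,85), E(d3,81), G(d2,79), A(d3,76), H(d1,74), I(d2,73), B(d3,57), D(d1,38), C(d2,23), F(d1,14)
J→slot 1; E→slot 3; G→slot 2; A skipped; H skipped; I skipped; B skipped; D skipped; C skipped; F skipped.
Profit = 85 + 79 + 81 = 245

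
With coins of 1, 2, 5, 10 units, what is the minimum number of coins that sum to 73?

Use the largest denomination that fits, subtract, and repeat.
73 − 7×10→3 − 1×2→1 − 1×1→0
Total coins = 7 + 1 + 1 = 9

9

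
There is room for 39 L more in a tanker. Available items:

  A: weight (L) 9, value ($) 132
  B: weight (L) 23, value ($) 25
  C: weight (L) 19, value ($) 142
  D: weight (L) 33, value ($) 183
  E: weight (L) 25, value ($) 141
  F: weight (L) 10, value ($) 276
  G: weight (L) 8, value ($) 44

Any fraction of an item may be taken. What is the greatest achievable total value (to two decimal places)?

Order: F (276/10=27.60) > A (132/9=14.67) > C (142/19=7.47) > E (141/25=5.64) > D (183/33=5.55) > G (44/8=5.50) > B (25/23=1.09)
Fill: take F (10 @ 276) → take A (9 @ 132) → take C (19 @ 142) → take 1/25 of E → 5.64; 39/39 used.
Total value = 555.64

555.64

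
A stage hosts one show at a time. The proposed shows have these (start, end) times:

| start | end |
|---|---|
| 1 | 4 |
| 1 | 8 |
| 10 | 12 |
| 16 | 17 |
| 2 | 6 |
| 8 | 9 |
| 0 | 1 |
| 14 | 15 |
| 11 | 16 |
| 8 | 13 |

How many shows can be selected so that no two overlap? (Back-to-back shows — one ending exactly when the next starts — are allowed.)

Sort by end time and greedily take each interval whose start is ≥ the last chosen end.
Sorted by end: (0,1)  (1,4)  (2,6)  (1,8)  (8,9)  (10,12)  (8,13)  (14,15)  (11,16)  (16,17)
take (0,1); take (1,4); skip (2,6); skip (1,8); take (8,9); take (10,12); skip (8,13); take (14,15); take (16,17).
Selected 6 shows.

6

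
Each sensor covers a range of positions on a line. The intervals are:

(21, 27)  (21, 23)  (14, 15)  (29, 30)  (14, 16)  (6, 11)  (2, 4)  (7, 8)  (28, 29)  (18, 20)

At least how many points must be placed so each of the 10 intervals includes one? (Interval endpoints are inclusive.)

6

Process intervals by earliest right end; each time one isn't hit yet, stab at its right endpoint.
By right end: [2,4]  [7,8]  [6,11]  [14,15]  [14,16]  [18,20]  [21,23]  [21,27]  [28,29]  [29,30]
[2,4] uncovered → point at 4; [7,8] uncovered → point at 8; [14,15] uncovered → point at 15; [18,20] uncovered → point at 20; [21,23] uncovered → point at 23; [28,29] uncovered → point at 29.
Points: 4, 8, 15, 20, 23, 29 (6 total).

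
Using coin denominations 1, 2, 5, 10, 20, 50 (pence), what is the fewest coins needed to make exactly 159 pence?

Greedy: take as many of the largest coin as possible, then repeat with the remainder.
159 − 3×50→9 − 1×5→4 − 2×2→0
Total coins = 3 + 1 + 2 = 6

6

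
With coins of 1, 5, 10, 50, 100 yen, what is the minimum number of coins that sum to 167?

Greedy: take as many of the largest coin as possible, then repeat with the remainder.
167 = 1×100 + 1×50 + 1×10 + 1×5 + 2×1
Total coins = 1 + 1 + 1 + 1 + 2 = 6

6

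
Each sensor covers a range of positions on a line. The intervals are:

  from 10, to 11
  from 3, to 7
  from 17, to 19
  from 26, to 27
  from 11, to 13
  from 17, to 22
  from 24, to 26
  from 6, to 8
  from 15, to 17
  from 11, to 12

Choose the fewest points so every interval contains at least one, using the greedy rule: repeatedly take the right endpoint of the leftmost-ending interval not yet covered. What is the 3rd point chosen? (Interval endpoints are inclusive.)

17

Sort by right endpoint; whenever an interval is uncovered, place a point at its right end.
By right end: [3,7]  [6,8]  [10,11]  [11,12]  [11,13]  [15,17]  [17,19]  [17,22]  [24,26]  [26,27]
[3,7] uncovered → point at 7; [10,11] uncovered → point at 11; [15,17] uncovered → point at 17; [24,26] uncovered → point at 26.
Points: 7, 11, 17, 26 (4 total).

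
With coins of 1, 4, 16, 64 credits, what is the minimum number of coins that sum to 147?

Greedy: take as many of the largest coin as possible, then repeat with the remainder.
147 − 2×64→19 − 1×16→3 − 3×1→0
Total coins = 2 + 1 + 3 = 6

6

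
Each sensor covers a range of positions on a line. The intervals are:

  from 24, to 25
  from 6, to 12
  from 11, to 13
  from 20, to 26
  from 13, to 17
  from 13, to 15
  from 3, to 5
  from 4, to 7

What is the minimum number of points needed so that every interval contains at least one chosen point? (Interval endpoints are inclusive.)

By right end: [3,5]  [4,7]  [6,12]  [11,13]  [13,15]  [13,17]  [24,25]  [20,26]
[3,5] uncovered → point at 5; [6,12] uncovered → point at 12; [13,15] uncovered → point at 15; [24,25] uncovered → point at 25.
Points: 5, 12, 15, 25 (4 total).

4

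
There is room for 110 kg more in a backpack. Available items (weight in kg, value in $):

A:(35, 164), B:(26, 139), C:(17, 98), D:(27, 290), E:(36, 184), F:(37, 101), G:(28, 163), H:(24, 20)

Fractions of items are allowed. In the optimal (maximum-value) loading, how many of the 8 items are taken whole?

4

Greedy by value/weight ratio, highest first.
Ratios (sorted): D 10.74, G 5.82, C 5.76, B 5.35, E 5.11, A 4.69, F 2.73, H 0.83
take D (27 @ 290); take G (28 @ 163); take C (17 @ 98); take B (26 @ 139); take 12/36 of E → 61.33. Capacity used 110/110.
4 item(s) taken whole; one partial (take 12/36 of E).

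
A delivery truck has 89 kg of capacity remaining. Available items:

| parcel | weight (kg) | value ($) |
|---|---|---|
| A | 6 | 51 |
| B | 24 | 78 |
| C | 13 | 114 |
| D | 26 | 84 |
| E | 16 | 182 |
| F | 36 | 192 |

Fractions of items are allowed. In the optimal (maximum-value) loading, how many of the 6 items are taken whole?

4

Greedy by value/weight ratio, highest first.
Order: E (182/16=11.38) > C (114/13=8.77) > A (51/6=8.50) > F (192/36=5.33) > B (78/24=3.25) > D (84/26=3.23)
Fill: take E (16 @ 182) → take C (13 @ 114) → take A (6 @ 51) → take F (36 @ 192) → take 18/24 of B → 58.50; 89/89 used.
4 item(s) taken whole; one partial (take 18/24 of B).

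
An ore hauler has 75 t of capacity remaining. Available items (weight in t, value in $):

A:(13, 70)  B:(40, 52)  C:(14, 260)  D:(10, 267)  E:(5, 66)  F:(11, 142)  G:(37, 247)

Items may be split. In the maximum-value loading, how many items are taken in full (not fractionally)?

4

Ratios (sorted): D 26.70, C 18.57, E 13.20, F 12.91, G 6.68, A 5.38, B 1.30
take D (10 @ 267); take C (14 @ 260); take E (5 @ 66); take F (11 @ 142); take 35/37 of G → 233.65. Capacity used 75/75.
4 item(s) taken whole; one partial (take 35/37 of G).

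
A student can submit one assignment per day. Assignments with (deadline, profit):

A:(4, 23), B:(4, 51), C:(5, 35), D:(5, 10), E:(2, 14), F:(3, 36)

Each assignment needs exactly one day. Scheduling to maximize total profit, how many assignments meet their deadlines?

5

Sort by profit descending; place each in the latest free slot ≤ its deadline.
Profit order: B=51 F=36 C=35 A=23 E=14 D=10
Assign: B→slot 4, F→slot 3, C→slot 5, A→slot 2, E→slot 1, D skipped.
Slots: [1:E] [2:A] [3:F] [4:B] [5:C]
5 of 6 scheduled.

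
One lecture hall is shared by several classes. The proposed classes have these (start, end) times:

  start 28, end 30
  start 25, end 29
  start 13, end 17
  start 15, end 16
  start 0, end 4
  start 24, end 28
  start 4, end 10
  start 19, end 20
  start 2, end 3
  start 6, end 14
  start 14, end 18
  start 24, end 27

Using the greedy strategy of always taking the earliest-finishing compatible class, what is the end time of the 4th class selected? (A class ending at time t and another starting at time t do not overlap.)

Greedy by earliest finish: after sorting by end time, pick each interval compatible with the last pick.
By end time: (2,3), (0,4), (4,10), (6,14), (15,16), (13,17), (14,18), (19,20), (24,27), (24,28), (25,29), (28,30).
Pick (2,3); next start ≥ 3 → (4,10); next start ≥ 10 → (15,16); next start ≥ 16 → (19,20); next start ≥ 20 → (24,27); next start ≥ 27 → (28,30).
Selected: (2,3) (4,10) (15,16) (19,20) (24,27) (28,30)

20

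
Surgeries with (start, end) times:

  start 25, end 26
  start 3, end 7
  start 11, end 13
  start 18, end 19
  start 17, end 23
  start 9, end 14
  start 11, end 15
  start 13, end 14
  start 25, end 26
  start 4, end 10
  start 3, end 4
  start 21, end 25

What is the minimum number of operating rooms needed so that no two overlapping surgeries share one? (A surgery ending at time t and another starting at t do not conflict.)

3

The answer is the maximum number of intervals overlapping at any instant.
Events (time:±→running): 3:+→1 3:+→2 4:-→1 4:+→2 7:-→1 9:+→2 10:-→1 11:+→2 11:+→3 … peak 3.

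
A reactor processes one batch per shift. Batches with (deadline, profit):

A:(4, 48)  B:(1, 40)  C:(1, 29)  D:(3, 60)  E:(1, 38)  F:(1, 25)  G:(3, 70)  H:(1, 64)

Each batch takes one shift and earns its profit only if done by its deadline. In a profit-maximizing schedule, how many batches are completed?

4

Sort by profit descending; place each in the latest free slot ≤ its deadline.
Profit order: G=70 H=64 D=60 A=48 B=40 E=38 C=29 F=25
Assign: G→slot 3, H→slot 1, D→slot 2, A→slot 4, B skipped, E skipped, C skipped, F skipped.
Slots: [1:H] [2:D] [3:G] [4:A]
4 of 8 scheduled.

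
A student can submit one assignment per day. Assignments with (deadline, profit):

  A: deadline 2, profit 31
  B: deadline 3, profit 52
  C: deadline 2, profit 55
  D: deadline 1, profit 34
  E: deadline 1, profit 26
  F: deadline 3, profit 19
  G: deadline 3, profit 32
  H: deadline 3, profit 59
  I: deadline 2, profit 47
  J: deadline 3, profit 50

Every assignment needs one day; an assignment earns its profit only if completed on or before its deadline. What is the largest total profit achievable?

166

Profit order: H=59 C=55 B=52 J=50 I=47 D=34 G=32 A=31 E=26 F=19
Assign: H→slot 3, C→slot 2, B→slot 1, J skipped, I skipped, D skipped, G skipped, A skipped, E skipped, F skipped.
Slots: [1:B] [2:C] [3:H]
Profit = 52 + 55 + 59 = 166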